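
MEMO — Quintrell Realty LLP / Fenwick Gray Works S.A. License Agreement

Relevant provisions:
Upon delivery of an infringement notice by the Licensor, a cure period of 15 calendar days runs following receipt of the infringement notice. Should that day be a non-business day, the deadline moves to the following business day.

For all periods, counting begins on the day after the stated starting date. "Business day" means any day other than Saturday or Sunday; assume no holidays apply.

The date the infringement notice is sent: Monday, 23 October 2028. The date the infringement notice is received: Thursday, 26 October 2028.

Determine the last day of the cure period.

Adding 15 calendar days to 26 October 2028 gives 10 November 2028, which is the last day of the cure period. 10 November 2028 is a Friday, so no roll-forward applies.

10 November 2028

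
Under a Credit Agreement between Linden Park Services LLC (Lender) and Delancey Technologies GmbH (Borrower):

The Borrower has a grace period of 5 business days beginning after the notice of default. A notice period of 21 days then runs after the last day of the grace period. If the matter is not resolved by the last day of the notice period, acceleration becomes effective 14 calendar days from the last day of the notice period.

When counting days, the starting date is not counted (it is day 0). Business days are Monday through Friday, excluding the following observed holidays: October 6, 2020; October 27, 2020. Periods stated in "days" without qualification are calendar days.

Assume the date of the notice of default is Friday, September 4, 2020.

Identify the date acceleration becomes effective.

October 16, 2020

The last day of the grace period: counting 5 business days from Friday, September 4, 2020 (Sep 7, Sep 8, Sep 9, Sep 10, Sep 11, skipping weekends) reaches Friday, September 11, 2020.
Adding 21 calendar days to September 11, 2020 gives October 2, 2020, which is the last day of the notice period.
The date acceleration becomes effective: 14 calendar days after October 2, 2020 is October 16, 2020.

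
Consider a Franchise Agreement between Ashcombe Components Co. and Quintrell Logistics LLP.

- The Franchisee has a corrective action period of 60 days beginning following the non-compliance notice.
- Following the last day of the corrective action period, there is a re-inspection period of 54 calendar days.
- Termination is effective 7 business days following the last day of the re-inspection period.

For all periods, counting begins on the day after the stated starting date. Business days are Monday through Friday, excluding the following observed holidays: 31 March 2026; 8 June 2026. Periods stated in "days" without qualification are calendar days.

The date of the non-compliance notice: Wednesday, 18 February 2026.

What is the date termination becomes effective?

23 June 2026

The last day of the corrective action period: 18 February 2026 + 60 days = 19 April 2026.
Adding 54 calendar days to 19 April 2026 gives 12 June 2026, which is the last day of the re-inspection period.
The date termination becomes effective: 7 business days after Friday, 12 June 2026, skipping weekends — Jun 15, Jun 16, Jun 17, Jun 18, Jun 19, Jun 22, Jun 23 — lands on Tuesday, 23 June 2026.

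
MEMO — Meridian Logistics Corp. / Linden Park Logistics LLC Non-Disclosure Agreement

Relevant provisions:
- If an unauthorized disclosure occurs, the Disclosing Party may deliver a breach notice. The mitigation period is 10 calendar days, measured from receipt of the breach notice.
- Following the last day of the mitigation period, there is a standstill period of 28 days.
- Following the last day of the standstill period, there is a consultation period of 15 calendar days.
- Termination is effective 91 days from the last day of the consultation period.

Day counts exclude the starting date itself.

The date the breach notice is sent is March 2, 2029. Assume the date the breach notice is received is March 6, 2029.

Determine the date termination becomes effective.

July 28, 2029

The last day of the mitigation period: March 6, 2029 + 10 days = March 16, 2029.
The last day of the standstill period: March 16, 2029 + 28 days = April 13, 2029.
The last day of the consultation period: April 13, 2029 + 15 days = April 28, 2029.
The date termination becomes effective: April 28, 2029 + 91 days = July 28, 2029.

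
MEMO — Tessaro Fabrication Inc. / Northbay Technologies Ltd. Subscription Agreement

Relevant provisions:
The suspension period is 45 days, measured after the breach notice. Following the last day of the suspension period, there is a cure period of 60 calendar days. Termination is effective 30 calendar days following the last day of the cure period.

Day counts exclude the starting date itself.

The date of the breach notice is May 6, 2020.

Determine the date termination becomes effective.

September 18, 2020

Adding 45 calendar days to May 6, 2020 gives June 20, 2020, which is the last day of the suspension period.
The last day of the cure period: 60 calendar days after June 20, 2020 is August 19, 2020.
The date termination becomes effective: August 19, 2020 + 30 days = September 18, 2020.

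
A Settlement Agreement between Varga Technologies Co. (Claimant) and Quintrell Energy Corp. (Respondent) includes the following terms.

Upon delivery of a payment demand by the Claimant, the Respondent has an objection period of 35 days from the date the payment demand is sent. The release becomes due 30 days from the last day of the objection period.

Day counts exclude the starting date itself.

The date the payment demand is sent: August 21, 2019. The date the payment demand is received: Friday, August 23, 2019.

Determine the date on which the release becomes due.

October 25, 2019

The last day of the objection period: August 21, 2019 + 35 days = September 25, 2019.
The date on which the release becomes due: September 25, 2019 + 30 days = October 25, 2019.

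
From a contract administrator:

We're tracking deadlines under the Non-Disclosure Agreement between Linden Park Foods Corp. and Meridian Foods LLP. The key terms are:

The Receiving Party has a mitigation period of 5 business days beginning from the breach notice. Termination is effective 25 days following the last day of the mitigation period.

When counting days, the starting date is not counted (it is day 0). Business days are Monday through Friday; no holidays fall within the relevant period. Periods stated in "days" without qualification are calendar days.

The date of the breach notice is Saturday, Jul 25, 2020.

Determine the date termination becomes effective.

Aug 25, 2020

The last day of the mitigation period: counting 5 business days from Saturday, Jul 25, 2020 (Jul 27, Jul 28, Jul 29, Jul 30, Jul 31, skipping weekends) reaches Friday, Jul 31, 2020.
The date termination becomes effective: 25 calendar days after Jul 31, 2020 is Aug 25, 2020.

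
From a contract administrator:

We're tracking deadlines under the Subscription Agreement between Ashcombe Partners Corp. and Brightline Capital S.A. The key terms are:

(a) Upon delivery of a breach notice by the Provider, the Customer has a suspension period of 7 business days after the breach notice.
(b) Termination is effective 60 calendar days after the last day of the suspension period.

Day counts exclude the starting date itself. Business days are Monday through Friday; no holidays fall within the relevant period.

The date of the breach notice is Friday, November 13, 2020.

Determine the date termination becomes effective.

January 23, 2021

The last day of the suspension period: 7 business days after Friday, November 13, 2020, skipping weekends — Nov 16, Nov 17, Nov 18, Nov 19, Nov 20, Nov 23, Nov 24 — lands on Tuesday, November 24, 2020.
Adding 60 calendar days to November 24, 2020 gives January 23, 2021, which is the date termination becomes effective.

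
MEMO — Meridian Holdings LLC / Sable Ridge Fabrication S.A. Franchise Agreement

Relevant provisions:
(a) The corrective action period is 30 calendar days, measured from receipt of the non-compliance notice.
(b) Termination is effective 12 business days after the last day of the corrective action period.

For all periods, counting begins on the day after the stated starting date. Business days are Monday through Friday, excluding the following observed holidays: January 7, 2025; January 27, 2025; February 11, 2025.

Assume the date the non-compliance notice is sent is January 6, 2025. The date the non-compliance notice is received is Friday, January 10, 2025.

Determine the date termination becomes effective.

February 26, 2025

The last day of the corrective action period: January 10, 2025 + 30 days = February 9, 2025.
The date termination becomes effective: 12 business days after Sunday, February 9, 2025, skipping weekends and the listed holiday on Feb 11 — Feb 10, Feb 12, Feb 13, Feb 14, …, Feb 24, Feb 25, Feb 26 — lands on Wednesday, February 26, 2025.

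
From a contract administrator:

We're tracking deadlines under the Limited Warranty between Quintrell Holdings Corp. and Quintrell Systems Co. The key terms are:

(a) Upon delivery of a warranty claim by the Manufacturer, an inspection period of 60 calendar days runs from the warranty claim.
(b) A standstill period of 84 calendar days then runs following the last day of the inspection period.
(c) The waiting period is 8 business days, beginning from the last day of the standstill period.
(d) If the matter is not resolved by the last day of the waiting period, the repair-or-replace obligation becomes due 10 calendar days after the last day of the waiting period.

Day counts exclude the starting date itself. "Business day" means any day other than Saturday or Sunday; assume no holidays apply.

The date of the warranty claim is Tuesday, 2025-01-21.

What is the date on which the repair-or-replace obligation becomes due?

The last day of the inspection period: 2025-01-21 + 60 days = 2025-03-22.
The last day of the standstill period: 84 calendar days after 2025-03-22 is 2025-06-14.
From Saturday, 2025-06-14, 8 business days (Jun 16, Jun 17, Jun 18, Jun 19, Jun 20, Jun 23, Jun 24, Jun 25, skipping weekends) brings us to Wednesday, 2025-06-25, which is the last day of the waiting period.
The date on which the repair-or-replace obligation becomes due: 2025-06-25 + 10 days = 2025-07-05.

2025-07-05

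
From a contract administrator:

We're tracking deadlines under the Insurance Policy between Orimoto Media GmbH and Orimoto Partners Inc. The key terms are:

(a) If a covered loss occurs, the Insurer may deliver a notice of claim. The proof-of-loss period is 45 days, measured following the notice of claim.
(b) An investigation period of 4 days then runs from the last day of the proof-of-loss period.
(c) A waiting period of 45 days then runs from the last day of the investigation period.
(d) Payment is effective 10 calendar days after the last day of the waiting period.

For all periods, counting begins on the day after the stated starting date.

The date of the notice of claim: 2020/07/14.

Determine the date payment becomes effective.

Adding 45 calendar days to 2020/07/14 gives 2020/08/28, which is the last day of the proof-of-loss period.
Adding 4 calendar days to 2020/08/28 gives 2020/09/01, which is the last day of the investigation period.
Adding 45 calendar days to 2020/09/01 gives 2020/10/16, which is the last day of the waiting period.
Adding 10 calendar days to 2020/10/16 gives 2020/10/26, which is the date payment becomes effective.

2020/10/26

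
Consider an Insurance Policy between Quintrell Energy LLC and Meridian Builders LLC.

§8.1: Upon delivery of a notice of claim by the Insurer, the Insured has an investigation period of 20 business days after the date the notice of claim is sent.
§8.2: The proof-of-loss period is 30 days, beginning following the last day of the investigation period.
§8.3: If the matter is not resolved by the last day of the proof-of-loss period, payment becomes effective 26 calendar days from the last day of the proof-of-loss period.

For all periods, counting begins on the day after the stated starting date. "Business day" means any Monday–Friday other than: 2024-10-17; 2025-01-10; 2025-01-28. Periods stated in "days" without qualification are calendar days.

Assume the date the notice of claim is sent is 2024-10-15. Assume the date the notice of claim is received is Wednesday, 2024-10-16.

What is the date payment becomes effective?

2025-01-08

The last day of the investigation period: 20 business days after Tuesday, 2024-10-15, skipping weekends and the listed holiday on Oct 17 — Oct 16, Oct 18, Oct 21, Oct 22, …, Nov 11, Nov 12, Nov 13 — lands on Wednesday, 2024-11-13.
The last day of the proof-of-loss period: 30 calendar days after 2024-11-13 is 2024-12-13.
The date payment becomes effective: 26 calendar days after 2024-12-13 is 2025-01-08.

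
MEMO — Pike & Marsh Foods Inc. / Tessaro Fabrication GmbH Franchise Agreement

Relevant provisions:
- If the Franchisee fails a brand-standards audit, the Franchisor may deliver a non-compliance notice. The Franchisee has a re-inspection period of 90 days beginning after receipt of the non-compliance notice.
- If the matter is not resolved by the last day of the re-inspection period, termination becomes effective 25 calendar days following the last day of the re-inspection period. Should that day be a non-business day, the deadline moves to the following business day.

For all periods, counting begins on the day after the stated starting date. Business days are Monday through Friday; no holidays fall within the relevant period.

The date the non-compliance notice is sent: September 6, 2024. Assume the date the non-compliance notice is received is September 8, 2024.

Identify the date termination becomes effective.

January 1, 2025

The last day of the re-inspection period: 90 calendar days after September 8, 2024 is December 7, 2024.
Adding 25 calendar days to December 7, 2024 gives January 1, 2025, which is the date termination becomes effective. January 1, 2025 is a Wednesday, so no roll-forward applies.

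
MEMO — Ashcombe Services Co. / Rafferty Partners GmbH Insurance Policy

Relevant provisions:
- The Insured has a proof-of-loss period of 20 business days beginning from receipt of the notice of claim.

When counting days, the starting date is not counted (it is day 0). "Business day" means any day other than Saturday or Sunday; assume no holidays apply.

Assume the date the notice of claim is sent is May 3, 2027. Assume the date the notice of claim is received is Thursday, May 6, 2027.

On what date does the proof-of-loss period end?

Jun 3, 2027

The last day of the proof-of-loss period: counting 20 business days from Thursday, May 6, 2027 (May 7, May 10, May 11, May 12, …, Jun 1, Jun 2, Jun 3, skipping weekends) reaches Thursday, Jun 3, 2027.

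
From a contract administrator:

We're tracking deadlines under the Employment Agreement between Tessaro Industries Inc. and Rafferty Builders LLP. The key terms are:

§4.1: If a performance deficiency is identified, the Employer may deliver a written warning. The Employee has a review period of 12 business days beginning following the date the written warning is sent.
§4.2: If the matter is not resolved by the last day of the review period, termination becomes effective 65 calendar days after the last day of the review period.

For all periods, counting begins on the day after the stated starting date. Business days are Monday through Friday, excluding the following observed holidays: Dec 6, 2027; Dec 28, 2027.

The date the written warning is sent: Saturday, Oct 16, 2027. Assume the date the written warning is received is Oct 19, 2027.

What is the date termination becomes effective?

The last day of the review period: 12 business days after Saturday, Oct 16, 2027, skipping weekends — Oct 18, Oct 19, Oct 20, Oct 21, …, Oct 29, Nov 1, Nov 2 — lands on Tuesday, Nov 2, 2027.
The date termination becomes effective: 65 calendar days after Nov 2, 2027 is Jan 6, 2028.

Jan 6, 2028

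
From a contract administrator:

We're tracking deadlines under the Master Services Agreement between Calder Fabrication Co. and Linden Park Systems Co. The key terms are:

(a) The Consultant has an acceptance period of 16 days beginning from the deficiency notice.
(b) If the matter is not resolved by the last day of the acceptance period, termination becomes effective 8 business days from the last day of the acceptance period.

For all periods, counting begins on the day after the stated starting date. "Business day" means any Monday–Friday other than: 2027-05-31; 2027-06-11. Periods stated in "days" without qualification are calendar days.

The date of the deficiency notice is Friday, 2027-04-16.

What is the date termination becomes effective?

Adding 16 calendar days to 2027-04-16 gives 2027-05-02, which is the last day of the acceptance period.
From Sunday, 2027-05-02, 8 business days (May 3, May 4, May 5, May 6, May 7, May 10, May 11, May 12, skipping weekends) brings us to Wednesday, 2027-05-12, which is the date termination becomes effective.

2027-05-12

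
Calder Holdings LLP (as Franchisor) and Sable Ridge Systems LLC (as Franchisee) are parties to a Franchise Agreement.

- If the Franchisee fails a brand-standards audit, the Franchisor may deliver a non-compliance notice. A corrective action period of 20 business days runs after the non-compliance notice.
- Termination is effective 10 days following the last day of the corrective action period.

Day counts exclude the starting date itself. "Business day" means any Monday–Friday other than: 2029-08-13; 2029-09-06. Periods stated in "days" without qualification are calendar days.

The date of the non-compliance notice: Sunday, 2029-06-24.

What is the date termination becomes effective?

The last day of the corrective action period: counting 20 business days from Sunday, 2029-06-24 (Jun 25, Jun 26, Jun 27, Jun 28, …, Jul 18, Jul 19, Jul 20, skipping weekends) reaches Friday, 2029-07-20.
The date termination becomes effective: 10 calendar days after 2029-07-20 is 2029-07-30.

2029-07-30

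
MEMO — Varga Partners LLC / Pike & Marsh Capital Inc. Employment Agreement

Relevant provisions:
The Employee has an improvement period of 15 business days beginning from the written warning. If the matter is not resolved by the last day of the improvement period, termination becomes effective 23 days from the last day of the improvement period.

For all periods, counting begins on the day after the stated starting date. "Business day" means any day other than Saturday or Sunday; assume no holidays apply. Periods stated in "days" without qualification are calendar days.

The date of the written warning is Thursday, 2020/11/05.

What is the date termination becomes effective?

The last day of the improvement period: 15 business days after Thursday, 2020/11/05, skipping weekends — Nov 6, Nov 9, Nov 10, Nov 11, …, Nov 24, Nov 25, Nov 26 — lands on Thursday, 2020/11/26.
The date termination becomes effective: 2020/11/26 + 23 days = 2020/12/19.

2020/12/19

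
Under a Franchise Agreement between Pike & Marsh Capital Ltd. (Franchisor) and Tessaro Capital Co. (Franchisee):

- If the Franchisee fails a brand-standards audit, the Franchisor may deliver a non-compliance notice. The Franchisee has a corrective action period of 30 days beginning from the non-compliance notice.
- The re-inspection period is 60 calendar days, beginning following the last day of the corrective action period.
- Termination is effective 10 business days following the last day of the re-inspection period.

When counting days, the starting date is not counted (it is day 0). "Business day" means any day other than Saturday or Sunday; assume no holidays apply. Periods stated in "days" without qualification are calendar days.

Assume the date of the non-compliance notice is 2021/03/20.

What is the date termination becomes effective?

2021/07/02

The last day of the corrective action period: 30 calendar days after 2021/03/20 is 2021/04/19.
The last day of the re-inspection period: 60 calendar days after 2021/04/19 is 2021/06/18.
The date termination becomes effective: counting 10 business days from Friday, 2021/06/18 (Jun 21, Jun 22, Jun 23, Jun 24, Jun 25, Jun 28, Jun 29, Jun 30, Jul 1, Jul 2, skipping weekends) reaches Friday, 2021/07/02.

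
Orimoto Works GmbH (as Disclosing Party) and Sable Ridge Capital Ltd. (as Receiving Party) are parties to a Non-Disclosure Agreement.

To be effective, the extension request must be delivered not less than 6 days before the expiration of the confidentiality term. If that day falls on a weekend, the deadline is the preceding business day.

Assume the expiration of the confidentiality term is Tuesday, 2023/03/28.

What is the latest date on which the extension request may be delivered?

2023/03/28 minus 6 days is 2023/03/22. That is a Wednesday, so no adjustment is needed.

2023/03/22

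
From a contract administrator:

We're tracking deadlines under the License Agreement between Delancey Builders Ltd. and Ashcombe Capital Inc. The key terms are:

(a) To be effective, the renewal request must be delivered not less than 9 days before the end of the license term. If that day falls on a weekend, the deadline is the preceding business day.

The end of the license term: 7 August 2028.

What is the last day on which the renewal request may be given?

28 July 2028

7 August 2028 minus 9 days is 29 July 2028. That is a Saturday, so the deadline moves back to Friday, 28 July 2028.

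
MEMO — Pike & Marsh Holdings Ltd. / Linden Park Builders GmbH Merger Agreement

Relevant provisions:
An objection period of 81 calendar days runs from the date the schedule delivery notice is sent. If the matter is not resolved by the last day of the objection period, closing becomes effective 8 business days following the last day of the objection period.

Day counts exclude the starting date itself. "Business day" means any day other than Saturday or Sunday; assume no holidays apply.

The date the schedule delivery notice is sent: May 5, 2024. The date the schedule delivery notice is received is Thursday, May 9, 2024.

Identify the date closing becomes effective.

August 6, 2024

The last day of the objection period: 81 calendar days after May 5, 2024 is July 25, 2024.
From Thursday, July 25, 2024, 8 business days (Jul 26, Jul 29, Jul 30, Jul 31, Aug 1, Aug 2, Aug 5, Aug 6, skipping weekends) brings us to Tuesday, August 6, 2024, which is the date closing becomes effective.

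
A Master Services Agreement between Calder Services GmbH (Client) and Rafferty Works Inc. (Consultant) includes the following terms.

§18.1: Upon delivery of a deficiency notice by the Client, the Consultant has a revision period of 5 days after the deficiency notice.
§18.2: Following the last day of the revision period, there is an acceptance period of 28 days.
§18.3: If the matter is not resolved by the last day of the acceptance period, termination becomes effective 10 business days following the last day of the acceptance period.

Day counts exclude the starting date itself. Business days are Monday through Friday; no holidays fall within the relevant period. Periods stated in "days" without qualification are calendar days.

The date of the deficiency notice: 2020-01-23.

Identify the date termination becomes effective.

Adding 5 calendar days to 2020-01-23 gives 2020-01-28, which is the last day of the revision period.
Adding 28 calendar days to 2020-01-28 gives 2020-02-25, which is the last day of the acceptance period.
From Tuesday, 2020-02-25, 10 business days (Feb 26, Feb 27, Feb 28, Mar 2, Mar 3, Mar 4, Mar 5, Mar 6, Mar 9, Mar 10, skipping weekends) brings us to Tuesday, 2020-03-10, which is the date termination becomes effective.

2020-03-10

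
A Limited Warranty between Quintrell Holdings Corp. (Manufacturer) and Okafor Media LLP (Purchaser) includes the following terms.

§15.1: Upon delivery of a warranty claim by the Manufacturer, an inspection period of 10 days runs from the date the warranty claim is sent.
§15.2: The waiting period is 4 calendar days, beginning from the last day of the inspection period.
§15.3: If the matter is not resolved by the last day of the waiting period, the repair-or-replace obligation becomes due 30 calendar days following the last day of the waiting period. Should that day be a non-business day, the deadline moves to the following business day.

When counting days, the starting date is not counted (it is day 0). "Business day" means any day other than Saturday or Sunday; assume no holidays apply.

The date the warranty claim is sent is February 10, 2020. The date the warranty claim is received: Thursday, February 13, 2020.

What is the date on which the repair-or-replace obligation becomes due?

March 25, 2020

The last day of the inspection period: 10 calendar days after February 10, 2020 is February 20, 2020.
Adding 4 calendar days to February 20, 2020 gives February 24, 2020, which is the last day of the waiting period.
The date on which the repair-or-replace obligation becomes due: February 24, 2020 + 30 days = March 25, 2020. March 25, 2020 is a Wednesday, so no roll-forward applies.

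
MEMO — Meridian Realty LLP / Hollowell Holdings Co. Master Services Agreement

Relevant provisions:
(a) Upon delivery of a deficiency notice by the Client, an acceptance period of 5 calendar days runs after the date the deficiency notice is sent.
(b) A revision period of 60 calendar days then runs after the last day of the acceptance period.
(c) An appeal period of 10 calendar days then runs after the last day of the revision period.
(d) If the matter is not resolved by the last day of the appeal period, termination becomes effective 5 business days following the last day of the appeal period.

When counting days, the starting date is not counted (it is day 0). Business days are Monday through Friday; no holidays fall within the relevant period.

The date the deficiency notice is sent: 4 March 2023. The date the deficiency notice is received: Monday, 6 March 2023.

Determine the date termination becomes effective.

25 May 2023

Adding 5 calendar days to 4 March 2023 gives 9 March 2023, which is the last day of the acceptance period.
Adding 60 calendar days to 9 March 2023 gives 8 May 2023, which is the last day of the revision period.
The last day of the appeal period: 8 May 2023 + 10 days = 18 May 2023.
From Thursday, 18 May 2023, 5 business days (May 19, May 22, May 23, May 24, May 25, skipping weekends) brings us to Thursday, 25 May 2023, which is the date termination becomes effective.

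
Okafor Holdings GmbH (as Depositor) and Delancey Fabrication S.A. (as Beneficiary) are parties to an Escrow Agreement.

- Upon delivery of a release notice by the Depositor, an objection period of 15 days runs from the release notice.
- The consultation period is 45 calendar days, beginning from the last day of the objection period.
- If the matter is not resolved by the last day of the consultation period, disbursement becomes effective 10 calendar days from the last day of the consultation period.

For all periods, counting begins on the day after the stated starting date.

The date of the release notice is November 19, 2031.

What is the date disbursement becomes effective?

January 28, 2032

Adding 15 calendar days to November 19, 2031 gives December 4, 2031, which is the last day of the objection period.
Adding 45 calendar days to December 4, 2031 gives January 18, 2032, which is the last day of the consultation period.
Adding 10 calendar days to January 18, 2032 gives January 28, 2032, which is the date disbursement becomes effective.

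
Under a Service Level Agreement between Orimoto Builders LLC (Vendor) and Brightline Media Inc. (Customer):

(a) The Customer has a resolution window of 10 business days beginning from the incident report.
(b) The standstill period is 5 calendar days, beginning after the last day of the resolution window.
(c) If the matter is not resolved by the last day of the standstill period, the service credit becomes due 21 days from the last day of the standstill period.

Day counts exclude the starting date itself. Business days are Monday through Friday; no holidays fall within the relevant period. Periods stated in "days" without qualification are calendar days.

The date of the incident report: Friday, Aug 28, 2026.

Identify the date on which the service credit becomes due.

Oct 7, 2026

The last day of the resolution window: counting 10 business days from Friday, Aug 28, 2026 (Aug 31, Sep 1, Sep 2, Sep 3, Sep 4, Sep 7, Sep 8, Sep 9, Sep 10, Sep 11, skipping weekends) reaches Friday, Sep 11, 2026.
The last day of the standstill period: Sep 11, 2026 + 5 days = Sep 16, 2026.
Adding 21 calendar days to Sep 16, 2026 gives Oct 7, 2026, which is the date on which the service credit becomes due.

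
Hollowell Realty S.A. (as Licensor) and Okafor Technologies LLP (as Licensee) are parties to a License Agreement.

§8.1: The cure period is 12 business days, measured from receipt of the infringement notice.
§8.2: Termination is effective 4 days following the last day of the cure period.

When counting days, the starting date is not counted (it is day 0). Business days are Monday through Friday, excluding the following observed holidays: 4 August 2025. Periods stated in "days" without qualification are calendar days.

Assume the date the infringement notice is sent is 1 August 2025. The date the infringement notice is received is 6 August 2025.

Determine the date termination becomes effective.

The last day of the cure period: 12 business days after Wednesday, 6 August 2025, skipping weekends — Aug 7, Aug 8, Aug 11, Aug 12, …, Aug 20, Aug 21, Aug 22 — lands on Friday, 22 August 2025.
The date termination becomes effective: 22 August 2025 + 4 days = 26 August 2025.

26 August 2025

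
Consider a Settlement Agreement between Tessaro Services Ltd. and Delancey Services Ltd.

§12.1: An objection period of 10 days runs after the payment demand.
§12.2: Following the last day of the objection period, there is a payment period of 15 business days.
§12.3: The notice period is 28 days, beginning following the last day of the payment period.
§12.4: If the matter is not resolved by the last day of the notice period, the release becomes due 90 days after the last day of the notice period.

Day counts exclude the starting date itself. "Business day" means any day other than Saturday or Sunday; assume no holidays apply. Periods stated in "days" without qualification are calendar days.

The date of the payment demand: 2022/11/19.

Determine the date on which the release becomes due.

2023/04/17

Adding 10 calendar days to 2022/11/19 gives 2022/11/29, which is the last day of the objection period.
The last day of the payment period: 15 business days after Tuesday, 2022/11/29, skipping weekends — Nov 30, Dec 1, Dec 2, Dec 5, …, Dec 16, Dec 19, Dec 20 — lands on Tuesday, 2022/12/20.
Adding 28 calendar days to 2022/12/20 gives 2023/01/17, which is the last day of the notice period.
Adding 90 calendar days to 2023/01/17 gives 2023/04/17, which is the date on which the release becomes due.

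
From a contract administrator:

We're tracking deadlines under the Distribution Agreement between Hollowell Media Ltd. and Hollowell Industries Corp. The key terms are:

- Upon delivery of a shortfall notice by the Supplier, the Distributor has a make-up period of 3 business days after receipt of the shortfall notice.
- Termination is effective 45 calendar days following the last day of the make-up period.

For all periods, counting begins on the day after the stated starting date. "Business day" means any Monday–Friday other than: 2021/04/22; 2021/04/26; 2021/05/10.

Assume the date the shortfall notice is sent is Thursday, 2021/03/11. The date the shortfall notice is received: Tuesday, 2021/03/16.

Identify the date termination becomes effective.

The last day of the make-up period: 3 business days after Tuesday, 2021/03/16, skipping weekends — Mar 17, Mar 18, Mar 19 — lands on Friday, 2021/03/19.
The date termination becomes effective: 45 calendar days after 2021/03/19 is 2021/05/03.

2021/05/03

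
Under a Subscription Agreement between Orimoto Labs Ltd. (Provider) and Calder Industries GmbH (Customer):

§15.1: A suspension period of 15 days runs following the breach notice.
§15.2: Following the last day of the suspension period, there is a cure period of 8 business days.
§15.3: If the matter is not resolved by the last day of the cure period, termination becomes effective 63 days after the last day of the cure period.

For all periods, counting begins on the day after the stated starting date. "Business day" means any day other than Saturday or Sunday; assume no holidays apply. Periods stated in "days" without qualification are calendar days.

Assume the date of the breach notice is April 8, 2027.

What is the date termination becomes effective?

July 7, 2027

The last day of the suspension period: 15 calendar days after April 8, 2027 is April 23, 2027.
The last day of the cure period: counting 8 business days from Friday, April 23, 2027 (Apr 26, Apr 27, Apr 28, Apr 29, Apr 30, May 3, May 4, May 5, skipping weekends) reaches Wednesday, May 5, 2027.
The date termination becomes effective: 63 calendar days after May 5, 2027 is July 7, 2027.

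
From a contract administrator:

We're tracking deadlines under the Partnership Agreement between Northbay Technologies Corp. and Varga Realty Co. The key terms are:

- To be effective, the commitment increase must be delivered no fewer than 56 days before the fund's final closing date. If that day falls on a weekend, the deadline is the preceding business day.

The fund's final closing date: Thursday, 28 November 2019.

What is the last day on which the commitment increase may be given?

Counting back 56 calendar days from 28 November 2019 gives 3 October 2019. That is a Thursday, so no adjustment is needed.

3 October 2019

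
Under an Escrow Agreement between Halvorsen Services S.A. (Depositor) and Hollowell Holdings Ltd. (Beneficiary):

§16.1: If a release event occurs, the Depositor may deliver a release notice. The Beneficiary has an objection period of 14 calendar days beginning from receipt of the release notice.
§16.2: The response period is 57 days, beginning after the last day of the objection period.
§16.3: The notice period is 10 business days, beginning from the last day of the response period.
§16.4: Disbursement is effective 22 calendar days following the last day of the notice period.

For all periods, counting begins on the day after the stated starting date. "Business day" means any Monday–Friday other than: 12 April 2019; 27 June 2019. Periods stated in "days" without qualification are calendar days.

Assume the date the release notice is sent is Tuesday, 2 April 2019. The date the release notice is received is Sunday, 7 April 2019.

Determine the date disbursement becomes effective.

24 July 2019

The last day of the objection period: 14 calendar days after 7 April 2019 is 21 April 2019.
The last day of the response period: 21 April 2019 + 57 days = 17 June 2019.
The last day of the notice period: 10 business days after Monday, 17 June 2019, skipping weekends and the listed holiday on Jun 27 — Jun 18, Jun 19, Jun 20, Jun 21, Jun 24, Jun 25, Jun 26, Jun 28, Jul 1, Jul 2 — lands on Tuesday, 2 July 2019.
The date disbursement becomes effective: 22 calendar days after 2 July 2019 is 24 July 2019.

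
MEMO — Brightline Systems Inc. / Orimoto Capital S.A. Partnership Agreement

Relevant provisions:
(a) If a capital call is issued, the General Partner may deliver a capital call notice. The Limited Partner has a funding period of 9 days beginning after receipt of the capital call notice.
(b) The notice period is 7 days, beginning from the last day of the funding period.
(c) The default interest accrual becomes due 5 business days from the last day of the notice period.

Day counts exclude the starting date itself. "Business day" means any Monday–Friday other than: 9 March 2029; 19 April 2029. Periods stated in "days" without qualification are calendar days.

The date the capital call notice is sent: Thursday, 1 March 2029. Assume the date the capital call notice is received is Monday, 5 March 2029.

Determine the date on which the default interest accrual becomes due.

28 March 2029

The last day of the funding period: 5 March 2029 + 9 days = 14 March 2029.
The last day of the notice period: 7 calendar days after 14 March 2029 is 21 March 2029.
The date on which the default interest accrual becomes due: counting 5 business days from Wednesday, 21 March 2029 (Mar 22, Mar 23, Mar 26, Mar 27, Mar 28, skipping weekends) reaches Wednesday, 28 March 2029.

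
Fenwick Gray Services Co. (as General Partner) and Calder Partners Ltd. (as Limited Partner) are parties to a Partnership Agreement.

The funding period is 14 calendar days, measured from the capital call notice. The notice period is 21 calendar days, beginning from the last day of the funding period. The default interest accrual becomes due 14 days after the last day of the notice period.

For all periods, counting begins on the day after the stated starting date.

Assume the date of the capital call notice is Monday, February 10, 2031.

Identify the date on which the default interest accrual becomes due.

March 31, 2031

The last day of the funding period: February 10, 2031 + 14 days = February 24, 2031.
The last day of the notice period: 21 calendar days after February 24, 2031 is March 17, 2031.
The date on which the default interest accrual becomes due: 14 calendar days after March 17, 2031 is March 31, 2031.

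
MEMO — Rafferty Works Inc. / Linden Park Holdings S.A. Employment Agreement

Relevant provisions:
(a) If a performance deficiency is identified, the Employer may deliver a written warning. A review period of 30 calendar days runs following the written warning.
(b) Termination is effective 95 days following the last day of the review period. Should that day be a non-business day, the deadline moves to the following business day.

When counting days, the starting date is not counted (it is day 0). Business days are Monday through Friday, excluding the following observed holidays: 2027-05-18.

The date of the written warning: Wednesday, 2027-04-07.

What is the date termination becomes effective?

2027-08-10

The last day of the review period: 2027-04-07 + 30 days = 2027-05-07.
The date termination becomes effective: 95 calendar days after 2027-05-07 is 2027-08-10. 2027-08-10 is a Tuesday and is not a listed holiday, so no roll-forward applies.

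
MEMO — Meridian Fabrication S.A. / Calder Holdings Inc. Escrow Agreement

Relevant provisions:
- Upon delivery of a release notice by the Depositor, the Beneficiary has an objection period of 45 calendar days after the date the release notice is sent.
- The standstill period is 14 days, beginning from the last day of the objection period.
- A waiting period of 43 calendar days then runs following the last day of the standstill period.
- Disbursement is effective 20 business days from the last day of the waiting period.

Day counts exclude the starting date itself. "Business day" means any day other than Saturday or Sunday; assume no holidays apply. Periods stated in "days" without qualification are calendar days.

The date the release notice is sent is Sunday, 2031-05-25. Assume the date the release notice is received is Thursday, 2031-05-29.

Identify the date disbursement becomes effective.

2031-10-02

The last day of the objection period: 2031-05-25 + 45 days = 2031-07-09.
The last day of the standstill period: 2031-07-09 + 14 days = 2031-07-23.
Adding 43 calendar days to 2031-07-23 gives 2031-09-04, which is the last day of the waiting period.
The date disbursement becomes effective: counting 20 business days from Thursday, 2031-09-04 (Sep 5, Sep 8, Sep 9, Sep 10, …, Sep 30, Oct 1, Oct 2, skipping weekends) reaches Thursday, 2031-10-02.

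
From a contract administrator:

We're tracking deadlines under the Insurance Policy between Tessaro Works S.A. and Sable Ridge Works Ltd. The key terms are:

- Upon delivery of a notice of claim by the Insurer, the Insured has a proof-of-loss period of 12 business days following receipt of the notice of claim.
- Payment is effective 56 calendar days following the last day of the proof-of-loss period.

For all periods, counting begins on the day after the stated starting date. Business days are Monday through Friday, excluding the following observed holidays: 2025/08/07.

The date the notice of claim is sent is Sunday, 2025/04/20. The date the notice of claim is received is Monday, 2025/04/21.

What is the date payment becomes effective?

The last day of the proof-of-loss period: 12 business days after Monday, 2025/04/21, skipping weekends — Apr 22, Apr 23, Apr 24, Apr 25, …, May 5, May 6, May 7 — lands on Wednesday, 2025/05/07.
Adding 56 calendar days to 2025/05/07 gives 2025/07/02, which is the date payment becomes effective.

2025/07/02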